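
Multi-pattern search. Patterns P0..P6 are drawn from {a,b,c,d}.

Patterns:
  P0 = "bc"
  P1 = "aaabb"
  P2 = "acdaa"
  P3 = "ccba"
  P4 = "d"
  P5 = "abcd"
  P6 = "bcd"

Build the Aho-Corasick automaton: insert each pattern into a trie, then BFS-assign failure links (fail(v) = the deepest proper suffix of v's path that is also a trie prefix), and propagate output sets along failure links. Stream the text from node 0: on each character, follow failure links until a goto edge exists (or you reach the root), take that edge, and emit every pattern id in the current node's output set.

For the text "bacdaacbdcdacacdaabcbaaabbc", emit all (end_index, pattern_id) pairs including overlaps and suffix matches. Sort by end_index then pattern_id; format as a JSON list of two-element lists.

Construct AC machine:
Trie nodes:
  n0 'ε': a→3 b→1 c→12 d→16
  n1 'b': c→2
  n2 'bc': d→20  ←P0
  n3 'a': a→4 b→17 c→8
  n4 'aa': a→5
  n5 'aaa': b→6
  n6 'aaab': b→7
  n7 'aaabb': ·  ←P1
  n8 'ac': d→9
  n9 'acd': a→10
  n10 'acda': a→11
  n11 'acdaa': ·  ←P2
  n12 'c': c→13
  n13 'cc': b→14
  n14 'ccb': a→15
  n15 'ccba': ·  ←P3
  n16 'd': ·  ←P4
  n17 'ab': c→18
  n18 'abc': d→19
  n19 'abcd': ·  ←P5
  n20 'bcd': ·  ←P6

Failure links (BFS by depth):
  fail(1) 'b': from fail(0)=0 chase 'b': 0 ⇒ 0;  out=∅∪out(0)=∅
  fail(3) 'a': from fail(0)=0 chase 'a': 0 ⇒ 0;  out=∅∪out(0)=∅
  fail(12) 'c': from fail(0)=0 chase 'c': 0 ⇒ 0;  out=∅∪out(0)=∅
  fail(16) 'd': from fail(0)=0 chase 'd': 0 ⇒ 0;  out={4}∪out(0)={4}
  fail(2) 'bc': from fail(1)=0 chase 'c': 0 ⇒ 12;  out={0}∪out(12)={0}
  fail(4) 'aa': from fail(3)=0 chase 'a': 0 ⇒ 3;  out=∅∪out(3)=∅
  fail(8) 'ac': from fail(3)=0 chase 'c': 0 ⇒ 12;  out=∅∪out(12)=∅
  fail(13) 'cc': from fail(12)=0 chase 'c': 0 ⇒ 12;  out=∅∪out(12)=∅
  fail(17) 'ab': from fail(3)=0 chase 'b': 0 ⇒ 1;  out=∅∪out(1)=∅
  fail(5) 'aaa': from fail(4)=3 chase 'a': 3 ⇒ 4;  out=∅∪out(4)=∅
  fail(9) 'acd': from fail(8)=12 chase 'd': 12→0 ⇒ 16;  out=∅∪out(16)={4}
  fail(14) 'ccb': from fail(13)=12 chase 'b': 12→0 ⇒ 1;  out=∅∪out(1)=∅
  fail(18) 'abc': from fail(17)=1 chase 'c': 1 ⇒ 2;  out=∅∪out(2)={0}
  fail(20) 'bcd': from fail(2)=12 chase 'd': 12→0 ⇒ 16;  out={6}∪out(16)={4,6}
  fail(6) 'aaab': from fail(5)=4 chase 'b': 4→3 ⇒ 17;  out=∅∪out(17)=∅
  fail(10) 'acda': from fail(9)=16 chase 'a': 16→0 ⇒ 3;  out=∅∪out(3)=∅
  fail(15) 'ccba': from fail(14)=1 chase 'a': 1→0 ⇒ 3;  out={3}∪out(3)={3}
  fail(19) 'abcd': from fail(18)=2 chase 'd': 2 ⇒ 20;  out={5}∪out(20)={4,5,6}
  fail(7) 'aaabb': from fail(6)=17 chase 'b': 17→1→0 ⇒ 1;  out={1}∪out(1)={1}
  fail(11) 'acdaa': from fail(10)=3 chase 'a': 3 ⇒ 4;  out={2}∪out(4)={2}

Text stream:
pos 0 'b': at 1
pos 1 'a': at 3 (via fail)
pos 2 'c': at 8
pos 3 'd': at 9  emit P4@[3:3]
pos 4 'a': at 10
pos 5 'a': at 11  emit P2@[1:5]
pos 6 'c': at 8 (via fail)
pos 7 'b': at 1 (via fail)
pos 8 'd': at 16 (via fail)  emit P4@[8:8]
pos 9 'c': at 12 (via fail)
pos 10 'd': at 16 (via fail)  emit P4@[10:10]
pos 11 'a': at 3 (via fail)
pos 12 'c': at 8
pos 13 'a': at 3 (via fail)
pos 14 'c': at 8
pos 15 'd': at 9  emit P4@[15:15]
pos 16 'a': at 10
pos 17 'a': at 11  emit P2@[13:17]
pos 18 'b': at 17 (via fail)
pos 19 'c': at 18  emit P0@[18:19]
pos 20 'b': at 1 (via fail)
pos 21 'a': at 3 (via fail)
pos 22 'a': at 4
pos 23 'a': at 5
pos 24 'b': at 6
pos 25 'b': at 7  emit P1@[21:25]
pos 26 'c': at 2 (via fail)  emit P0@[25:26]

Matches: [[3,4],[5,2],[8,4],[10,4],[15,4],[17,2],[19,0],[25,1],[26,0]]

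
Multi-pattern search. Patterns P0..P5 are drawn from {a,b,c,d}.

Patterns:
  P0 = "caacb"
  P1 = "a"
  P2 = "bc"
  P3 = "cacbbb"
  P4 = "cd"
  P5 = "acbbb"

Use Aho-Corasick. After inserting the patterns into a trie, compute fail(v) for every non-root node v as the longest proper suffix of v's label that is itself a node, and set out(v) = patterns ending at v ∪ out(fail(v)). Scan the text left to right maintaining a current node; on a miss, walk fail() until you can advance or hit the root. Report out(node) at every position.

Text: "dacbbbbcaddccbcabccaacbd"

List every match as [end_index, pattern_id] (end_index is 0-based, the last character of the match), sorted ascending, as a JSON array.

Build automaton:
Trie nodes:
  n0 'ε': a→6 b→7 c→1
  n1 'c': a→2 d→13
  n2 'ca': a→3 c→9
  n3 'caa': c→4
  n4 'caac': b→5
  n5 'caacb': ·  [P0 ends]
  n6 'a': c→14  [P1 ends]
  n7 'b': c→8
  n8 'bc': ·  [P2 ends]
  n9 'cac': b→10
  n10 'cacb': b→11
  n11 'cacbb': b→12
  n12 'cacbbb': ·  [P3 ends]
  n13 'cd': ·  [P4 ends]
  n14 'ac': b→15
  n15 'acb': b→16
  n16 'acbb': b→17
  n17 'acbbb': ·  [P5 ends]

Failure links (BFS by depth):
  n1('c'): parent n0 fail=0; on 'c' 0 → fail=0;  out ∅∪∅=∅
  n6('a'): parent n0 fail=0; on 'a' 0 → fail=0;  out {1}∪∅={1}
  n7('b'): parent n0 fail=0; on 'b' 0 → fail=0;  out ∅∪∅=∅
  n2('ca'): parent n1 fail=0; on 'a' 0 → fail=6;  out ∅∪{1}={1}
  n8('bc'): parent n7 fail=0; on 'c' 0 → fail=1;  out {2}∪∅={2}
  n13('cd'): parent n1 fail=0; on 'd' 0 → fail=0;  out {4}∪∅={4}
  n14('ac'): parent n6 fail=0; on 'c' 0 → fail=1;  out ∅∪∅=∅
  n3('caa'): parent n2 fail=6; on 'a' 6→0 → fail=6;  out ∅∪{1}={1}
  n9('cac'): parent n2 fail=6; on 'c' 6 → fail=14;  out ∅∪∅=∅
  n15('acb'): parent n14 fail=1; on 'b' 1→0 → fail=7;  out ∅∪∅=∅
  n4('caac'): parent n3 fail=6; on 'c' 6 → fail=14;  out ∅∪∅=∅
  n10('cacb'): parent n9 fail=14; on 'b' 14 → fail=15;  out ∅∪∅=∅
  n16('acbb'): parent n15 fail=7; on 'b' 7→0 → fail=7;  out ∅∪∅=∅
  n5('caacb'): parent n4 fail=14; on 'b' 14 → fail=15;  out {0}∪∅={0}
  n11('cacbb'): parent n10 fail=15; on 'b' 15 → fail=16;  out ∅∪∅=∅
  n17('acbbb'): parent n16 fail=7; on 'b' 7→0 → fail=7;  out {5}∪∅={5}
  n12('cacbbb'): parent n11 fail=16; on 'b' 16 → fail=17;  out {3}∪{5}={3,5}

Text stream:
[0] read 'd'  n0⇒n0
[1] read 'a'  n0⇒n6  ** P1@[1:1]
[2] read 'c'  n6⇒n14
[3] read 'b'  n14⇒n15
[4] read 'b'  n15⇒n16
[5] read 'b'  n16⇒n17  ** P5@[1:5]
[6] read 'b'  n17⇒n7 (via fail)
[7] read 'c'  n7⇒n8  ** P2@[6:7]
[8] read 'a'  n8⇒n2 (via fail)  ** P1@[8:8]
[9] read 'd'  n2⇒n0 (via fail)
[10] read 'd'  n0⇒n0
[11] read 'c'  n0⇒n1
[12] read 'c'  n1⇒n1 (via fail)
[13] read 'b'  n1⇒n7 (via fail)
[14] read 'c'  n7⇒n8  ** P2@[13:14]
[15] read 'a'  n8⇒n2 (via fail)  ** P1@[15:15]
[16] read 'b'  n2⇒n7 (via fail)
[17] read 'c'  n7⇒n8  ** P2@[16:17]
[18] read 'c'  n8⇒n1 (via fail)
[19] read 'a'  n1⇒n2  ** P1@[19:19]
[20] read 'a'  n2⇒n3  ** P1@[20:20]
[21] read 'c'  n3⇒n4
[22] read 'b'  n4⇒n5  ** P0@[18:22]
[23] read 'd'  n5⇒n0 (via fail)

Matches: [[1,1],[5,5],[7,2],[8,1],[14,2],[15,1],[17,2],[19,1],[20,1],[22,0]]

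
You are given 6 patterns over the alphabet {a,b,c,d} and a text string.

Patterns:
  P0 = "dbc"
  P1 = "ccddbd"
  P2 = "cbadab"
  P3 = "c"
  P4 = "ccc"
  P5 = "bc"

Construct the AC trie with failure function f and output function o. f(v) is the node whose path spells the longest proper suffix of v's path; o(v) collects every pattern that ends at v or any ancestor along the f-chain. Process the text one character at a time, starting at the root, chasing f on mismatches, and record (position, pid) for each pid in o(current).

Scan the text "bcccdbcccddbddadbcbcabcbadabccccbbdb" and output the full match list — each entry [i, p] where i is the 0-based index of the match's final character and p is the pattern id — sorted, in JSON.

Build automaton:
Trie (insert patterns):
  0='ε' goto b→16 c→4 d→1
  1='d' goto b→2
  2='db' goto c→3
  3='dbc' goto ·  [P0 ends]
  4='c' goto b→10 c→5  [P3 ends]
  5='cc' goto c→15 d→6
  6='ccd' goto d→7
  7='ccdd' goto b→8
  8='ccddb' goto d→9
  9='ccddbd' goto ·  [P1 ends]
  10='cb' goto a→11
  11='cba' goto d→12
  12='cbad' goto a→13
  13='cbada' goto b→14
  14='cbadab' goto ·  [P2 ends]
  15='ccc' goto ·  [P4 ends]
  16='b' goto c→17
  17='bc' goto ·  [P5 ends]

Failure links (BFS by depth):
  fail(1) 'd': from fail(0)=0 chase 'd': 0 ⇒ 0;  out=∅∪out(0)=∅
  fail(4) 'c': from fail(0)=0 chase 'c': 0 ⇒ 0;  out={3}∪out(0)={3}
  fail(16) 'b': from fail(0)=0 chase 'b': 0 ⇒ 0;  out=∅∪out(0)=∅
  fail(2) 'db': from fail(1)=0 chase 'b': 0 ⇒ 16;  out=∅∪out(16)=∅
  fail(5) 'cc': from fail(4)=0 chase 'c': 0 ⇒ 4;  out=∅∪out(4)={3}
  fail(10) 'cb': from fail(4)=0 chase 'b': 0 ⇒ 16;  out=∅∪out(16)=∅
  fail(17) 'bc': from fail(16)=0 chase 'c': 0 ⇒ 4;  out={5}∪out(4)={3,5}
  fail(3) 'dbc': from fail(2)=16 chase 'c': 16 ⇒ 17;  out={0}∪out(17)={0,3,5}
  fail(6) 'ccd': from fail(5)=4 chase 'd': 4→0 ⇒ 1;  out=∅∪out(1)=∅
  fail(11) 'cba': from fail(10)=16 chase 'a': 16→0 ⇒ 0;  out=∅∪out(0)=∅
  fail(15) 'ccc': from fail(5)=4 chase 'c': 4 ⇒ 5;  out={4}∪out(5)={3,4}
  fail(7) 'ccdd': from fail(6)=1 chase 'd': 1→0 ⇒ 1;  out=∅∪out(1)=∅
  fail(12) 'cbad': from fail(11)=0 chase 'd': 0 ⇒ 1;  out=∅∪out(1)=∅
  fail(8) 'ccddb': from fail(7)=1 chase 'b': 1 ⇒ 2;  out=∅∪out(2)=∅
  fail(13) 'cbada': from fail(12)=1 chase 'a': 1→0 ⇒ 0;  out=∅∪out(0)=∅
  fail(9) 'ccddbd': from fail(8)=2 chase 'd': 2→16→0 ⇒ 1;  out={1}∪out(1)={1}
  fail(14) 'cbadab': from fail(13)=0 chase 'b': 0 ⇒ 16;  out={2}∪out(16)={2}

Run:
i=0 'b': node 0→16
i=1 'c': node 16→17  ** P3@[1:1],P5@[0:1]
i=2 'c': node 17→5 ·f  ** P3@[2:2]
i=3 'c': node 5→15  ** P3@[3:3],P4@[1:3]
i=4 'd': node 15→6 ·f
i=5 'b': node 6→2 ·f
i=6 'c': node 2→3  ** P0@[4:6],P3@[6:6],P5@[5:6]
i=7 'c': node 3→5 ·f  ** P3@[7:7]
i=8 'c': node 5→15  ** P3@[8:8],P4@[6:8]
i=9 'd': node 15→6 ·f
i=10 'd': node 6→7
i=11 'b': node 7→8
i=12 'd': node 8→9  ** P1@[7:12]
i=13 'd': node 9→1 ·f
i=14 'a': node 1→0 ·f
i=15 'd': node 0→1
i=16 'b': node 1→2
i=17 'c': node 2→3  ** P0@[15:17],P3@[17:17],P5@[16:17]
i=18 'b': node 3→10 ·f
i=19 'c': node 10→17 ·f  ** P3@[19:19],P5@[18:19]
i=20 'a': node 17→0 ·f
i=21 'b': node 0→16
i=22 'c': node 16→17  ** P3@[22:22],P5@[21:22]
i=23 'b': node 17→10 ·f
i=24 'a': node 10→11
i=25 'd': node 11→12
i=26 'a': node 12→13
i=27 'b': node 13→14  ** P2@[22:27]
i=28 'c': node 14→17 ·f  ** P3@[28:28],P5@[27:28]
i=29 'c': node 17→5 ·f  ** P3@[29:29]
i=30 'c': node 5→15  ** P3@[30:30],P4@[28:30]
i=31 'c': node 15→15 ·f  ** P3@[31:31],P4@[29:31]
i=32 'b': node 15→10 ·f
i=33 'b': node 10→16 ·f
i=34 'd': node 16→1 ·f
i=35 'b': node 1→2

All matches (sorted): [[1,3],[1,5],[2,3],[3,3],[3,4],[6,0],[6,3],[6,5],[7,3],[8,3],[8,4],[12,1],[17,0],[17,3],[17,5],[19,3],[19,5],[22,3],[22,5],[27,2],[28,3],[28,5],[29,3],[30,3],[30,4],[31,3],[31,4]]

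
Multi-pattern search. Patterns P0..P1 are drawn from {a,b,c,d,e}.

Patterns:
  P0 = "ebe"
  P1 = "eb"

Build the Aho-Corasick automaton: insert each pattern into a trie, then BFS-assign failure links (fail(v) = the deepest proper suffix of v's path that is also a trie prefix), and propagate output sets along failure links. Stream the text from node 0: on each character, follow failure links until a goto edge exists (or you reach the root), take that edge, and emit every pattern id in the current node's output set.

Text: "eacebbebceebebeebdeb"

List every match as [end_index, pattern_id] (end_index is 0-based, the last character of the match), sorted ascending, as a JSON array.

Build:
Trie (insert patterns):
  0='ε' goto e→1
  1='e' goto b→2
  2='eb' goto e→3  ←P1
  3='ebe' goto ·  ←P0

BFS fail/out derivation:
  fail(1) 'e': from fail(0)=0 chase 'e': 0 ⇒ 0;  out=∅∪out(0)=∅
  fail(2) 'eb': from fail(1)=0 chase 'b': 0 ⇒ 0;  out={1}∪out(0)={1}
  fail(3) 'ebe': from fail(2)=0 chase 'e': 0 ⇒ 1;  out={0}∪out(1)={0}

Scan:
[0] read 'e'  n0⇒n1
[1] read 'a'  n1⇒n0 (via fail)
[2] read 'c'  n0⇒n0
[3] read 'e'  n0⇒n1
[4] read 'b'  n1⇒n2  ** P1@[3:4]
[5] read 'b'  n2⇒n0 (via fail)
[6] read 'e'  n0⇒n1
[7] read 'b'  n1⇒n2  ** P1@[6:7]
[8] read 'c'  n2⇒n0 (via fail)
[9] read 'e'  n0⇒n1
[10] read 'e'  n1⇒n1 (via fail)
[11] read 'b'  n1⇒n2  ** P1@[10:11]
[12] read 'e'  n2⇒n3  ** P0@[10:12]
[13] read 'b'  n3⇒n2 (via fail)  ** P1@[12:13]
[14] read 'e'  n2⇒n3  ** P0@[12:14]
[15] read 'e'  n3⇒n1 (via fail)
[16] read 'b'  n1⇒n2  ** P1@[15:16]
[17] read 'd'  n2⇒n0 (via fail)
[18] read 'e'  n0⇒n1
[19] read 'b'  n1⇒n2  ** P1@[18:19]

All matches (sorted): [[4,1],[7,1],[11,1],[12,0],[13,1],[14,0],[16,1],[19,1]]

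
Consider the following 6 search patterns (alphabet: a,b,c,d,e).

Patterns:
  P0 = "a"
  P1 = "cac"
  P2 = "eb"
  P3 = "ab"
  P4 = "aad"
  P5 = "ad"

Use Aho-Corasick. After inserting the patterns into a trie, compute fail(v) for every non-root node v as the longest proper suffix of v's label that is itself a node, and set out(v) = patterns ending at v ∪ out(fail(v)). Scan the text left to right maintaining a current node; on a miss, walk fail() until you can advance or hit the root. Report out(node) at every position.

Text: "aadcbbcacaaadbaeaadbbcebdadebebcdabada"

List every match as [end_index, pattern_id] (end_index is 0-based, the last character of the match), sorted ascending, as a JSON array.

Build automaton:
Trie (insert patterns):
  0='ε' goto a→1 c→2 e→5
  1='a' goto a→8 b→7 d→10  ←P0
  2='c' goto a→3
  3='ca' goto c→4
  4='cac' goto ·  ←P1
  5='e' goto b→6
  6='eb' goto ·  ←P2
  7='ab' goto ·  ←P3
  8='aa' goto d→9
  9='aad' goto ·  ←P4
  10='ad' goto ·  ←P5

BFS fail/out derivation:
  n1('a'): parent n0 fail=0; on 'a' 0 → fail=0;  out {0}∪∅={0}
  n2('c'): parent n0 fail=0; on 'c' 0 → fail=0;  out ∅∪∅=∅
  n5('e'): parent n0 fail=0; on 'e' 0 → fail=0;  out ∅∪∅=∅
  n3('ca'): parent n2 fail=0; on 'a' 0 → fail=1;  out ∅∪{0}={0}
  n6('eb'): parent n5 fail=0; on 'b' 0 → fail=0;  out {2}∪∅={2}
  n7('ab'): parent n1 fail=0; on 'b' 0 → fail=0;  out {3}∪∅={3}
  n8('aa'): parent n1 fail=0; on 'a' 0 → fail=1;  out ∅∪{0}={0}
  n10('ad'): parent n1 fail=0; on 'd' 0 → fail=0;  out {5}∪∅={5}
  n4('cac'): parent n3 fail=1; on 'c' 1→0 → fail=2;  out {1}∪∅={1}
  n9('aad'): parent n8 fail=1; on 'd' 1 → fail=10;  out {4}∪{5}={4,5}

Run:
[0] read 'a'  n0⇒n1  ** P0@[0:0]
[1] read 'a'  n1⇒n8  ** P0@[1:1]
[2] read 'd'  n8⇒n9  ** P4@[0:2],P5@[1:2]
[3] read 'c'  n9⇒n2 (via fail)
[4] read 'b'  n2⇒n0 (via fail)
[5] read 'b'  n0⇒n0
[6] read 'c'  n0⇒n2
[7] read 'a'  n2⇒n3  ** P0@[7:7]
[8] read 'c'  n3⇒n4  ** P1@[6:8]
[9] read 'a'  n4⇒n3 (via fail)  ** P0@[9:9]
[10] read 'a'  n3⇒n8 (via fail)  ** P0@[10:10]
[11] read 'a'  n8⇒n8 (via fail)  ** P0@[11:11]
[12] read 'd'  n8⇒n9  ** P4@[10:12],P5@[11:12]
[13] read 'b'  n9⇒n0 (via fail)
[14] read 'a'  n0⇒n1  ** P0@[14:14]
[15] read 'e'  n1⇒n5 (via fail)
[16] read 'a'  n5⇒n1 (via fail)  ** P0@[16:16]
[17] read 'a'  n1⇒n8  ** P0@[17:17]
[18] read 'd'  n8⇒n9  ** P4@[16:18],P5@[17:18]
[19] read 'b'  n9⇒n0 (via fail)
[20] read 'b'  n0⇒n0
[21] read 'c'  n0⇒n2
[22] read 'e'  n2⇒n5 (via fail)
[23] read 'b'  n5⇒n6  ** P2@[22:23]
[24] read 'd'  n6⇒n0 (via fail)
[25] read 'a'  n0⇒n1  ** P0@[25:25]
[26] read 'd'  n1⇒n10  ** P5@[25:26]
[27] read 'e'  n10⇒n5 (via fail)
[28] read 'b'  n5⇒n6  ** P2@[27:28]
[29] read 'e'  n6⇒n5 (via fail)
[30] read 'b'  n5⇒n6  ** P2@[29:30]
[31] read 'c'  n6⇒n2 (via fail)
[32] read 'd'  n2⇒n0 (via fail)
[33] read 'a'  n0⇒n1  ** P0@[33:33]
[34] read 'b'  n1⇒n7  ** P3@[33:34]
[35] read 'a'  n7⇒n1 (via fail)  ** P0@[35:35]
[36] read 'd'  n1⇒n10  ** P5@[35:36]
[37] read 'a'  n10⇒n1 (via fail)  ** P0@[37:37]

All matches (sorted): [[0,0],[1,0],[2,4],[2,5],[7,0],[8,1],[9,0],[10,0],[11,0],[12,4],[12,5],[14,0],[16,0],[17,0],[18,4],[18,5],[23,2],[25,0],[26,5],[28,2],[30,2],[33,0],[34,3],[35,0],[36,5],[37,0]]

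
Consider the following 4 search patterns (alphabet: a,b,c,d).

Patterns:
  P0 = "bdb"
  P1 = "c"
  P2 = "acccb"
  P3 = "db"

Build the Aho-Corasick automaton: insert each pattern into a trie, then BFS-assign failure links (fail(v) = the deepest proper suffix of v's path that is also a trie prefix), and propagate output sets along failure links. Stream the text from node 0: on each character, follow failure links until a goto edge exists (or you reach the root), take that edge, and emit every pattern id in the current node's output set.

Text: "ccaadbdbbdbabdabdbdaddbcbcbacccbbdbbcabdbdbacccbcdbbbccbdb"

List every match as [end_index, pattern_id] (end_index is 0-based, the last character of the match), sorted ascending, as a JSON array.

Build:
Trie (insert patterns):
  0='ε' goto a→5 b→1 c→4 d→10
  1='b' goto d→2
  2='bd' goto b→3
  3='bdb' goto ·  ←P0
  4='c' goto ·  ←P1
  5='a' goto c→6
  6='ac' goto c→7
  7='acc' goto c→8
  8='accc' goto b→9
  9='acccb' goto ·  ←P2
  10='d' goto b→11
  11='db' goto ·  ←P3

BFS fail/out derivation:
  fail(1) 'b': from fail(0)=0 chase 'b': 0 ⇒ 0;  out=∅∪out(0)=∅
  fail(4) 'c': from fail(0)=0 chase 'c': 0 ⇒ 0;  out={1}∪out(0)={1}
  fail(5) 'a': from fail(0)=0 chase 'a': 0 ⇒ 0;  out=∅∪out(0)=∅
  fail(10) 'd': from fail(0)=0 chase 'd': 0 ⇒ 0;  out=∅∪out(0)=∅
  fail(2) 'bd': from fail(1)=0 chase 'd': 0 ⇒ 10;  out=∅∪out(10)=∅
  fail(6) 'ac': from fail(5)=0 chase 'c': 0 ⇒ 4;  out=∅∪out(4)={1}
  fail(11) 'db': from fail(10)=0 chase 'b': 0 ⇒ 1;  out={3}∪out(1)={3}
  fail(3) 'bdb': from fail(2)=10 chase 'b': 10 ⇒ 11;  out={0}∪out(11)={0,3}
  fail(7) 'acc': from fail(6)=4 chase 'c': 4→0 ⇒ 4;  out=∅∪out(4)={1}
  fail(8) 'accc': from fail(7)=4 chase 'c': 4→0 ⇒ 4;  out=∅∪out(4)={1}
  fail(9) 'acccb': from fail(8)=4 chase 'b': 4→0 ⇒ 1;  out={2}∪out(1)={2}

Run:
[0] read 'c'  n0⇒n4  emit P1@[0:0]
[1] read 'c'  n4⇒n4 (via fail)  emit P1@[1:1]
[2] read 'a'  n4⇒n5 (via fail)
[3] read 'a'  n5⇒n5 (via fail)
[4] read 'd'  n5⇒n10 (via fail)
[5] read 'b'  n10⇒n11  emit P3@[4:5]
[6] read 'd'  n11⇒n2 (via fail)
[7] read 'b'  n2⇒n3  emit P0@[5:7],P3@[6:7]
[8] read 'b'  n3⇒n1 (via fail)
[9] read 'd'  n1⇒n2
[10] read 'b'  n2⇒n3  emit P0@[8:10],P3@[9:10]
[11] read 'a'  n3⇒n5 (via fail)
[12] read 'b'  n5⇒n1 (via fail)
[13] read 'd'  n1⇒n2
[14] read 'a'  n2⇒n5 (via fail)
[15] read 'b'  n5⇒n1 (via fail)
[16] read 'd'  n1⇒n2
[17] read 'b'  n2⇒n3  emit P0@[15:17],P3@[16:17]
[18] read 'd'  n3⇒n2 (via fail)
[19] read 'a'  n2⇒n5 (via fail)
[20] read 'd'  n5⇒n10 (via fail)
[21] read 'd'  n10⇒n10 (via fail)
[22] read 'b'  n10⇒n11  emit P3@[21:22]
[23] read 'c'  n11⇒n4 (via fail)  emit P1@[23:23]
[24] read 'b'  n4⇒n1 (via fail)
[25] read 'c'  n1⇒n4 (via fail)  emit P1@[25:25]
[26] read 'b'  n4⇒n1 (via fail)
[27] read 'a'  n1⇒n5 (via fail)
[28] read 'c'  n5⇒n6  emit P1@[28:28]
[29] read 'c'  n6⇒n7  emit P1@[29:29]
[30] read 'c'  n7⇒n8  emit P1@[30:30]
[31] read 'b'  n8⇒n9  emit P2@[27:31]
[32] read 'b'  n9⇒n1 (via fail)
[33] read 'd'  n1⇒n2
[34] read 'b'  n2⇒n3  emit P0@[32:34],P3@[33:34]
[35] read 'b'  n3⇒n1 (via fail)
[36] read 'c'  n1⇒n4 (via fail)  emit P1@[36:36]
[37] read 'a'  n4⇒n5 (via fail)
[38] read 'b'  n5⇒n1 (via fail)
[39] read 'd'  n1⇒n2
[40] read 'b'  n2⇒n3  emit P0@[38:40],P3@[39:40]
[41] read 'd'  n3⇒n2 (via fail)
[42] read 'b'  n2⇒n3  emit P0@[40:42],P3@[41:42]
[43] read 'a'  n3⇒n5 (via fail)
[44] read 'c'  n5⇒n6  emit P1@[44:44]
[45] read 'c'  n6⇒n7  emit P1@[45:45]
[46] read 'c'  n7⇒n8  emit P1@[46:46]
[47] read 'b'  n8⇒n9  emit P2@[43:47]
[48] read 'c'  n9⇒n4 (via fail)  emit P1@[48:48]
[49] read 'd'  n4⇒n10 (via fail)
[50] read 'b'  n10⇒n11  emit P3@[49:50]
[51] read 'b'  n11⇒n1 (via fail)
[52] read 'b'  n1⇒n1 (via fail)
[53] read 'c'  n1⇒n4 (via fail)  emit P1@[53:53]
[54] read 'c'  n4⇒n4 (via fail)  emit P1@[54:54]
[55] read 'b'  n4⇒n1 (via fail)
[56] read 'd'  n1⇒n2
[57] read 'b'  n2⇒n3  emit P0@[55:57],P3@[56:57]

Matches: [[0,1],[1,1],[5,3],[7,0],[7,3],[10,0],[10,3],[17,0],[17,3],[22,3],[23,1],[25,1],[28,1],[29,1],[30,1],[31,2],[34,0],[34,3],[36,1],[40,0],[40,3],[42,0],[42,3],[44,1],[45,1],[46,1],[47,2],[48,1],[50,3],[53,1],[54,1],[57,0],[57,3]]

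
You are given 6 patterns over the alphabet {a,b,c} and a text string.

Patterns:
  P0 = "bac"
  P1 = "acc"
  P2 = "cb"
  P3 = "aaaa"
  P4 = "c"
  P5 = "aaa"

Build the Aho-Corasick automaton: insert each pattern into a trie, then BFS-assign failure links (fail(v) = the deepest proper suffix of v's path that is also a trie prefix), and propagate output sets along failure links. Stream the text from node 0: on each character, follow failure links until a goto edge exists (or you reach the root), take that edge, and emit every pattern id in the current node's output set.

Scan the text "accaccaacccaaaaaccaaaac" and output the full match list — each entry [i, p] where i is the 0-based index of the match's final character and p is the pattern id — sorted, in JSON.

Build automaton:
Trie nodes:
  n0 'ε': a→4 b→1 c→7
  n1 'b': a→2
  n2 'ba': c→3
  n3 'bac': ·  [P0 ends]
  n4 'a': a→9 c→5
  n5 'ac': c→6
  n6 'acc': ·  [P1 ends]
  n7 'c': b→8  [P4 ends]
  n8 'cb': ·  [P2 ends]
  n9 'aa': a→10
  n10 'aaa': a→11  [P5 ends]
  n11 'aaaa': ·  [P3 ends]

BFS fail/out derivation:
  n1('b'): parent n0 fail=0; on 'b' 0 → fail=0;  out ∅∪∅=∅
  n4('a'): parent n0 fail=0; on 'a' 0 → fail=0;  out ∅∪∅=∅
  n7('c'): parent n0 fail=0; on 'c' 0 → fail=0;  out {4}∪∅={4}
  n2('ba'): parent n1 fail=0; on 'a' 0 → fail=4;  out ∅∪∅=∅
  n5('ac'): parent n4 fail=0; on 'c' 0 → fail=7;  out ∅∪{4}={4}
  n8('cb'): parent n7 fail=0; on 'b' 0 → fail=1;  out {2}∪∅={2}
  n9('aa'): parent n4 fail=0; on 'a' 0 → fail=4;  out ∅∪∅=∅
  n3('bac'): parent n2 fail=4; on 'c' 4 → fail=5;  out {0}∪{4}={0,4}
  n6('acc'): parent n5 fail=7; on 'c' 7→0 → fail=7;  out {1}∪{4}={1,4}
  n10('aaa'): parent n9 fail=4; on 'a' 4 → fail=9;  out {5}∪∅={5}
  n11('aaaa'): parent n10 fail=9; on 'a' 9 → fail=10;  out {3}∪{5}={3,5}

Run:
i=0 'a': node 0→4
i=1 'c': node 4→5  emit P4@[1:1]
i=2 'c': node 5→6  emit P1@[0:2],P4@[2:2]
i=3 'a': node 6→4 (fail-walked)
i=4 'c': node 4→5  emit P4@[4:4]
i=5 'c': node 5→6  emit P1@[3:5],P4@[5:5]
i=6 'a': node 6→4 (fail-walked)
i=7 'a': node 4→9
i=8 'c': node 9→5 (fail-walked)  emit P4@[8:8]
i=9 'c': node 5→6  emit P1@[7:9],P4@[9:9]
i=10 'c': node 6→7 (fail-walked)  emit P4@[10:10]
i=11 'a': node 7→4 (fail-walked)
i=12 'a': node 4→9
i=13 'a': node 9→10  emit P5@[11:13]
i=14 'a': node 10→11  emit P3@[11:14],P5@[12:14]
i=15 'a': node 11→11 (fail-walked)  emit P3@[12:15],P5@[13:15]
i=16 'c': node 11→5 (fail-walked)  emit P4@[16:16]
i=17 'c': node 5→6  emit P1@[15:17],P4@[17:17]
i=18 'a': node 6→4 (fail-walked)
i=19 'a': node 4→9
i=20 'a': node 9→10  emit P5@[18:20]
i=21 'a': node 10→11  emit P3@[18:21],P5@[19:21]
i=22 'c': node 11→5 (fail-walked)  emit P4@[22:22]

All matches (sorted): [[1,4],[2,1],[2,4],[4,4],[5,1],[5,4],[8,4],[9,1],[9,4],[10,4],[13,5],[14,3],[14,5],[15,3],[15,5],[16,4],[17,1],[17,4],[20,5],[21,3],[21,5],[22,4]]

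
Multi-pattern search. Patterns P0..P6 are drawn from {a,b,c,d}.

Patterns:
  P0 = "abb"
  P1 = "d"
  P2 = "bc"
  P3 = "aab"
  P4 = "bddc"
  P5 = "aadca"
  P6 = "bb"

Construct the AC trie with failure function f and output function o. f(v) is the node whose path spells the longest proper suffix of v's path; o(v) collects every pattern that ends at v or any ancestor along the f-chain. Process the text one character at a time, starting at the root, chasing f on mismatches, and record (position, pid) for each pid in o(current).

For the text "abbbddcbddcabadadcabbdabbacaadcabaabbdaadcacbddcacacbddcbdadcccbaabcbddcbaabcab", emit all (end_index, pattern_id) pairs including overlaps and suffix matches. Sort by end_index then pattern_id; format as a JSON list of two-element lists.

Construct AC machine:
Trie nodes:
  n0 'ε': a→1 b→5 d→4
  n1 'a': a→7 b→2
  n2 'ab': b→3
  n3 'abb': ·  ←P0
  n4 'd': ·  ←P1
  n5 'b': b→15 c→6 d→9
  n6 'bc': ·  ←P2
  n7 'aa': b→8 d→12
  n8 'aab': ·  ←P3
  n9 'bd': d→10
  n10 'bdd': c→11
  n11 'bddc': ·  ←P4
  n12 'aad': c→13
  n13 'aadc': a→14
  n14 'aadca': ·  ←P5
  n15 'bb': ·  ←P6

Failure links (BFS by depth):
  fail(1) 'a': from fail(0)=0 chase 'a': 0 ⇒ 0;  out=∅∪out(0)=∅
  fail(4) 'd': from fail(0)=0 chase 'd': 0 ⇒ 0;  out={1}∪out(0)={1}
  fail(5) 'b': from fail(0)=0 chase 'b': 0 ⇒ 0;  out=∅∪out(0)=∅
  fail(2) 'ab': from fail(1)=0 chase 'b': 0 ⇒ 5;  out=∅∪out(5)=∅
  fail(6) 'bc': from fail(5)=0 chase 'c': 0 ⇒ 0;  out={2}∪out(0)={2}
  fail(7) 'aa': from fail(1)=0 chase 'a': 0 ⇒ 1;  out=∅∪out(1)=∅
  fail(9) 'bd': from fail(5)=0 chase 'd': 0 ⇒ 4;  out=∅∪out(4)={1}
  fail(15) 'bb': from fail(5)=0 chase 'b': 0 ⇒ 5;  out={6}∪out(5)={6}
  fail(3) 'abb': from fail(2)=5 chase 'b': 5 ⇒ 15;  out={0}∪out(15)={0,6}
  fail(8) 'aab': from fail(7)=1 chase 'b': 1 ⇒ 2;  out={3}∪out(2)={3}
  fail(10) 'bdd': from fail(9)=4 chase 'd': 4→0 ⇒ 4;  out=∅∪out(4)={1}
  fail(12) 'aad': from fail(7)=1 chase 'd': 1→0 ⇒ 4;  out=∅∪out(4)={1}
  fail(11) 'bddc': from fail(10)=4 chase 'c': 4→0 ⇒ 0;  out={4}∪out(0)={4}
  fail(13) 'aadc': from fail(12)=4 chase 'c': 4→0 ⇒ 0;  out=∅∪out(0)=∅
  fail(14) 'aadca': from fail(13)=0 chase 'a': 0 ⇒ 1;  out={5}∪out(1)={5}

Scan:
[0] read 'a'  n0⇒n1
[1] read 'b'  n1⇒n2
[2] read 'b'  n2⇒n3  → match P0@[0:2],P6@[1:2]
[3] read 'b'  n3⇒n15 (fail-walked)  → match P6@[2:3]
[4] read 'd'  n15⇒n9 (fail-walked)  → match P1@[4:4]
[5] read 'd'  n9⇒n10  → match P1@[5:5]
[6] read 'c'  n10⇒n11  → match P4@[3:6]
[7] read 'b'  n11⇒n5 (fail-walked)
[8] read 'd'  n5⇒n9  → match P1@[8:8]
[9] read 'd'  n9⇒n10  → match P1@[9:9]
[10] read 'c'  n10⇒n11  → match P4@[7:10]
[11] read 'a'  n11⇒n1 (fail-walked)
[12] read 'b'  n1⇒n2
[13] read 'a'  n2⇒n1 (fail-walked)
[14] read 'd'  n1⇒n4 (fail-walked)  → match P1@[14:14]
[15] read 'a'  n4⇒n1 (fail-walked)
[16] read 'd'  n1⇒n4 (fail-walked)  → match P1@[16:16]
[17] read 'c'  n4⇒n0 (fail-walked)
[18] read 'a'  n0⇒n1
[19] read 'b'  n1⇒n2
[20] read 'b'  n2⇒n3  → match P0@[18:20],P6@[19:20]
[21] read 'd'  n3⇒n9 (fail-walked)  → match P1@[21:21]
[22] read 'a'  n9⇒n1 (fail-walked)
[23] read 'b'  n1⇒n2
[24] read 'b'  n2⇒n3  → match P0@[22:24],P6@[23:24]
[25] read 'a'  n3⇒n1 (fail-walked)
[26] read 'c'  n1⇒n0 (fail-walked)
[27] read 'a'  n0⇒n1
[28] read 'a'  n1⇒n7
[29] read 'd'  n7⇒n12  → match P1@[29:29]
[30] read 'c'  n12⇒n13
[31] read 'a'  n13⇒n14  → match P5@[27:31]
[32] read 'b'  n14⇒n2 (fail-walked)
[33] read 'a'  n2⇒n1 (fail-walked)
[34] read 'a'  n1⇒n7
[35] read 'b'  n7⇒n8  → match P3@[33:35]
[36] read 'b'  n8⇒n3 (fail-walked)  → match P0@[34:36],P6@[35:36]
[37] read 'd'  n3⇒n9 (fail-walked)  → match P1@[37:37]
[38] read 'a'  n9⇒n1 (fail-walked)
[39] read 'a'  n1⇒n7
[40] read 'd'  n7⇒n12  → match P1@[40:40]
[41] read 'c'  n12⇒n13
[42] read 'a'  n13⇒n14  → match P5@[38:42]
[43] read 'c'  n14⇒n0 (fail-walked)
[44] read 'b'  n0⇒n5
[45] read 'd'  n5⇒n9  → match P1@[45:45]
[46] read 'd'  n9⇒n10  → match P1@[46:46]
[47] read 'c'  n10⇒n11  → match P4@[44:47]
[48] read 'a'  n11⇒n1 (fail-walked)
[49] read 'c'  n1⇒n0 (fail-walked)
[50] read 'a'  n0⇒n1
[51] read 'c'  n1⇒n0 (fail-walked)
[52] read 'b'  n0⇒n5
[53] read 'd'  n5⇒n9  → match P1@[53:53]
[54] read 'd'  n9⇒n10  → match P1@[54:54]
[55] read 'c'  n10⇒n11  → match P4@[52:55]
[56] read 'b'  n11⇒n5 (fail-walked)
[57] read 'd'  n5⇒n9  → match P1@[57:57]
[58] read 'a'  n9⇒n1 (fail-walked)
[59] read 'd'  n1⇒n4 (fail-walked)  → match P1@[59:59]
[60] read 'c'  n4⇒n0 (fail-walked)
[61] read 'c'  n0⇒n0
[62] read 'c'  n0⇒n0
[63] read 'b'  n0⇒n5
[64] read 'a'  n5⇒n1 (fail-walked)
[65] read 'a'  n1⇒n7
[66] read 'b'  n7⇒n8  → match P3@[64:66]
[67] read 'c'  n8⇒n6 (fail-walked)  → match P2@[66:67]
[68] read 'b'  n6⇒n5 (fail-walked)
[69] read 'd'  n5⇒n9  → match P1@[69:69]
[70] read 'd'  n9⇒n10  → match P1@[70:70]
[71] read 'c'  n10⇒n11  → match P4@[68:71]
[72] read 'b'  n11⇒n5 (fail-walked)
[73] read 'a'  n5⇒n1 (fail-walked)
[74] read 'a'  n1⇒n7
[75] read 'b'  n7⇒n8  → match P3@[73:75]
[76] read 'c'  n8⇒n6 (fail-walked)  → match P2@[75:76]
[77] read 'a'  n6⇒n1 (fail-walked)
[78] read 'b'  n1⇒n2

Result: [[2,0],[2,6],[3,6],[4,1],[5,1],[6,4],[8,1],[9,1],[10,4],[14,1],[16,1],[20,0],[20,6],[21,1],[24,0],[24,6],[29,1],[31,5],[35,3],[36,0],[36,6],[37,1],[40,1],[42,5],[45,1],[46,1],[47,4],[53,1],[54,1],[55,4],[57,1],[59,1],[66,3],[67,2],[69,1],[70,1],[71,4],[75,3],[76,2]]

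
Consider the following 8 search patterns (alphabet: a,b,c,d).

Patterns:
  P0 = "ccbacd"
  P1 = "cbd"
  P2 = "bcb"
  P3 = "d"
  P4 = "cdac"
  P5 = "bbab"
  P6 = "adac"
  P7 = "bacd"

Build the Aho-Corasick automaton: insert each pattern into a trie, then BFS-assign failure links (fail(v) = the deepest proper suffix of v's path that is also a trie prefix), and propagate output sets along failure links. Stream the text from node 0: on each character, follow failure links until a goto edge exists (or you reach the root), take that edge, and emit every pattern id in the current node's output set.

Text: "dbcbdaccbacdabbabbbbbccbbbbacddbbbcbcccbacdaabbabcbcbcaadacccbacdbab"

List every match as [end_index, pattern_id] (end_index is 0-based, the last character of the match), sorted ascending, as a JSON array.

Build:
Trie nodes:
  n0 'ε': a→19 b→9 c→1 d→12
  n1 'c': b→7 c→2 d→13
  n2 'cc': b→3
  n3 'ccb': a→4
  n4 'ccba': c→5
  n5 'ccbac': d→6
  n6 'ccbacd': ·  [P0 ends]
  n7 'cb': d→8
  n8 'cbd': ·  [P1 ends]
  n9 'b': a→23 b→16 c→10
  n10 'bc': b→11
  n11 'bcb': ·  [P2 ends]
  n12 'd': ·  [P3 ends]
  n13 'cd': a→14
  n14 'cda': c→15
  n15 'cdac': ·  [P4 ends]
  n16 'bb': a→17
  n17 'bba': b→18
  n18 'bbab': ·  [P5 ends]
  n19 'a': d→20
  n20 'ad': a→21
  n21 'ada': c→22
  n22 'adac': ·  [P6 ends]
  n23 'ba': c→24
  n24 'bac': d→25
  n25 'bacd': ·  [P7 ends]

BFS fail/out derivation:
  fail(1) 'c': from fail(0)=0 chase 'c': 0 ⇒ 0;  out=∅∪out(0)=∅
  fail(9) 'b': from fail(0)=0 chase 'b': 0 ⇒ 0;  out=∅∪out(0)=∅
  fail(12) 'd': from fail(0)=0 chase 'd': 0 ⇒ 0;  out={3}∪out(0)={3}
  fail(19) 'a': from fail(0)=0 chase 'a': 0 ⇒ 0;  out=∅∪out(0)=∅
  fail(2) 'cc': from fail(1)=0 chase 'c': 0 ⇒ 1;  out=∅∪out(1)=∅
  fail(7) 'cb': from fail(1)=0 chase 'b': 0 ⇒ 9;  out=∅∪out(9)=∅
  fail(10) 'bc': from fail(9)=0 chase 'c': 0 ⇒ 1;  out=∅∪out(1)=∅
  fail(13) 'cd': from fail(1)=0 chase 'd': 0 ⇒ 12;  out=∅∪out(12)={3}
  fail(16) 'bb': from fail(9)=0 chase 'b': 0 ⇒ 9;  out=∅∪out(9)=∅
  fail(20) 'ad': from fail(19)=0 chase 'd': 0 ⇒ 12;  out=∅∪out(12)={3}
  fail(23) 'ba': from fail(9)=0 chase 'a': 0 ⇒ 19;  out=∅∪out(19)=∅
  fail(3) 'ccb': from fail(2)=1 chase 'b': 1 ⇒ 7;  out=∅∪out(7)=∅
  fail(8) 'cbd': from fail(7)=9 chase 'd': 9→0 ⇒ 12;  out={1}∪out(12)={1,3}
  fail(11) 'bcb': from fail(10)=1 chase 'b': 1 ⇒ 7;  out={2}∪out(7)={2}
  fail(14) 'cda': from fail(13)=12 chase 'a': 12→0 ⇒ 19;  out=∅∪out(19)=∅
  fail(17) 'bba': from fail(16)=9 chase 'a': 9 ⇒ 23;  out=∅∪out(23)=∅
  fail(21) 'ada': from fail(20)=12 chase 'a': 12→0 ⇒ 19;  out=∅∪out(19)=∅
  fail(24) 'bac': from fail(23)=19 chase 'c': 19→0 ⇒ 1;  out=∅∪out(1)=∅
  fail(4) 'ccba': from fail(3)=7 chase 'a': 7→9 ⇒ 23;  out=∅∪out(23)=∅
  fail(15) 'cdac': from fail(14)=19 chase 'c': 19→0 ⇒ 1;  out={4}∪out(1)={4}
  fail(18) 'bbab': from fail(17)=23 chase 'b': 23→19→0 ⇒ 9;  out={5}∪out(9)={5}
  fail(22) 'adac': from fail(21)=19 chase 'c': 19→0 ⇒ 1;  out={6}∪out(1)={6}
  fail(25) 'bacd': from fail(24)=1 chase 'd': 1 ⇒ 13;  out={7}∪out(13)={3,7}
  fail(5) 'ccbac': from fail(4)=23 chase 'c': 23 ⇒ 24;  out=∅∪out(24)=∅
  fail(6) 'ccbacd': from fail(5)=24 chase 'd': 24 ⇒ 25;  out={0}∪out(25)={0,3,7}

Text stream:
i=0 'd': node 0→12  emit P3@[0:0]
i=1 'b': node 12→9 ·f
i=2 'c': node 9→10
i=3 'b': node 10→11  emit P2@[1:3]
i=4 'd': node 11→8 ·f  emit P1@[2:4],P3@[4:4]
i=5 'a': node 8→19 ·f
i=6 'c': node 19→1 ·f
i=7 'c': node 1→2
i=8 'b': node 2→3
i=9 'a': node 3→4
i=10 'c': node 4→5
i=11 'd': node 5→6  emit P0@[6:11],P3@[11:11],P7@[8:11]
i=12 'a': node 6→14 ·f
i=13 'b': node 14→9 ·f
i=14 'b': node 9→16
i=15 'a': node 16→17
i=16 'b': node 17→18  emit P5@[13:16]
i=17 'b': node 18→16 ·f
i=18 'b': node 16→16 ·f
i=19 'b': node 16→16 ·f
i=20 'b': node 16→16 ·f
i=21 'c': node 16→10 ·f
i=22 'c': node 10→2 ·f
i=23 'b': node 2→3
i=24 'b': node 3→16 ·f
i=25 'b': node 16→16 ·f
i=26 'b': node 16→16 ·f
i=27 'a': node 16→17
i=28 'c': node 17→24 ·f
i=29 'd': node 24→25  emit P3@[29:29],P7@[26:29]
i=30 'd': node 25→12 ·f  emit P3@[30:30]
i=31 'b': node 12→9 ·f
i=32 'b': node 9→16
i=33 'b': node 16→16 ·f
i=34 'c': node 16→10 ·f
i=35 'b': node 10→11  emit P2@[33:35]
i=36 'c': node 11→10 ·f
i=37 'c': node 10→2 ·f
i=38 'c': node 2→2 ·f
i=39 'b': node 2→3
i=40 'a': node 3→4
i=41 'c': node 4→5
i=42 'd': node 5→6  emit P0@[37:42],P3@[42:42],P7@[39:42]
i=43 'a': node 6→14 ·f
i=44 'a': node 14→19 ·f
i=45 'b': node 19→9 ·f
i=46 'b': node 9→16
i=47 'a': node 16→17
i=48 'b': node 17→18  emit P5@[45:48]
i=49 'c': node 18→10 ·f
i=50 'b': node 10→11  emit P2@[48:50]
i=51 'c': node 11→10 ·f
i=52 'b': node 10→11  emit P2@[50:52]
i=53 'c': node 11→10 ·f
i=54 'a': node 10→19 ·f
i=55 'a': node 19→19 ·f
i=56 'd': node 19→20  emit P3@[56:56]
i=57 'a': node 20→21
i=58 'c': node 21→22  emit P6@[55:58]
i=59 'c': node 22→2 ·f
i=60 'c': node 2→2 ·f
i=61 'b': node 2→3
i=62 'a': node 3→4
i=63 'c': node 4→5
i=64 'd': node 5→6  emit P0@[59:64],P3@[64:64],P7@[61:64]
i=65 'b': node 6→9 ·f
i=66 'a': node 9→23
i=67 'b': node 23→9 ·f

Result: [[0,3],[3,2],[4,1],[4,3],[11,0],[11,3],[11,7],[16,5],[29,3],[29,7],[30,3],[35,2],[42,0],[42,3],[42,7],[48,5],[50,2],[52,2],[56,3],[58,6],[64,0],[64,3],[64,7]]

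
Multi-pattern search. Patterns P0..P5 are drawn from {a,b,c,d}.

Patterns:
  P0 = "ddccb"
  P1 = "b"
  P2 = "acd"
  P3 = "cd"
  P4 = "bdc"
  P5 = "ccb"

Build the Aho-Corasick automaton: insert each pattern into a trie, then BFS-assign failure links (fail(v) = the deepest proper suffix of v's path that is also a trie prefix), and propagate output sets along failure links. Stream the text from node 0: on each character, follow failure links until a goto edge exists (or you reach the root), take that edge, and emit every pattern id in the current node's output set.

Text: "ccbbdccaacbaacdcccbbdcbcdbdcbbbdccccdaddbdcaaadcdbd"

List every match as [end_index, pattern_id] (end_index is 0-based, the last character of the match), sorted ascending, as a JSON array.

Construct AC machine:
Trie nodes:
  n0 'ε': a→7 b→6 c→10 d→1
  n1 'd': d→2
  n2 'dd': c→3
  n3 'ddc': c→4
  n4 'ddcc': b→5
  n5 'ddccb': ·  ←P0
  n6 'b': d→12  ←P1
  n7 'a': c→8
  n8 'ac': d→9
  n9 'acd': ·  ←P2
  n10 'c': c→14 d→11
  n11 'cd': ·  ←P3
  n12 'bd': c→13
  n13 'bdc': ·  ←P4
  n14 'cc': b→15
  n15 'ccb': ·  ←P5

BFS fail/out derivation:
  n1('d'): parent n0 fail=0; on 'd' 0 → fail=0;  out ∅∪∅=∅
  n6('b'): parent n0 fail=0; on 'b' 0 → fail=0;  out {1}∪∅={1}
  n7('a'): parent n0 fail=0; on 'a' 0 → fail=0;  out ∅∪∅=∅
  n10('c'): parent n0 fail=0; on 'c' 0 → fail=0;  out ∅∪∅=∅
  n2('dd'): parent n1 fail=0; on 'd' 0 → fail=1;  out ∅∪∅=∅
  n8('ac'): parent n7 fail=0; on 'c' 0 → fail=10;  out ∅∪∅=∅
  n11('cd'): parent n10 fail=0; on 'd' 0 → fail=1;  out {3}∪∅={3}
  n12('bd'): parent n6 fail=0; on 'd' 0 → fail=1;  out ∅∪∅=∅
  n14('cc'): parent n10 fail=0; on 'c' 0 → fail=10;  out ∅∪∅=∅
  n3('ddc'): parent n2 fail=1; on 'c' 1→0 → fail=10;  out ∅∪∅=∅
  n9('acd'): parent n8 fail=10; on 'd' 10 → fail=11;  out {2}∪{3}={2,3}
  n13('bdc'): parent n12 fail=1; on 'c' 1→0 → fail=10;  out {4}∪∅={4}
  n15('ccb'): parent n14 fail=10; on 'b' 10→0 → fail=6;  out {5}∪{1}={1,5}
  n4('ddcc'): parent n3 fail=10; on 'c' 10 → fail=14;  out ∅∪∅=∅
  n5('ddccb'): parent n4 fail=14; on 'b' 14 → fail=15;  out {0}∪{1,5}={0,1,5}

Text stream:
pos 0 'c': at 10
pos 1 'c': at 14
pos 2 'b': at 15  emit P1@[2:2],P5@[0:2]
pos 3 'b': at 6 (via fail)  emit P1@[3:3]
pos 4 'd': at 12
pos 5 'c': at 13  emit P4@[3:5]
pos 6 'c': at 14 (via fail)
pos 7 'a': at 7 (via fail)
pos 8 'a': at 7 (via fail)
pos 9 'c': at 8
pos 10 'b': at 6 (via fail)  emit P1@[10:10]
pos 11 'a': at 7 (via fail)
pos 12 'a': at 7 (via fail)
pos 13 'c': at 8
pos 14 'd': at 9  emit P2@[12:14],P3@[13:14]
pos 15 'c': at 10 (via fail)
pos 16 'c': at 14
pos 17 'c': at 14 (via fail)
pos 18 'b': at 15  emit P1@[18:18],P5@[16:18]
pos 19 'b': at 6 (via fail)  emit P1@[19:19]
pos 20 'd': at 12
pos 21 'c': at 13  emit P4@[19:21]
pos 22 'b': at 6 (via fail)  emit P1@[22:22]
pos 23 'c': at 10 (via fail)
pos 24 'd': at 11  emit P3@[23:24]
pos 25 'b': at 6 (via fail)  emit P1@[25:25]
pos 26 'd': at 12
pos 27 'c': at 13  emit P4@[25:27]
pos 28 'b': at 6 (via fail)  emit P1@[28:28]
pos 29 'b': at 6 (via fail)  emit P1@[29:29]
pos 30 'b': at 6 (via fail)  emit P1@[30:30]
pos 31 'd': at 12
pos 32 'c': at 13  emit P4@[30:32]
pos 33 'c': at 14 (via fail)
pos 34 'c': at 14 (via fail)
pos 35 'c': at 14 (via fail)
pos 36 'd': at 11 (via fail)  emit P3@[35:36]
pos 37 'a': at 7 (via fail)
pos 38 'd': at 1 (via fail)
pos 39 'd': at 2
pos 40 'b': at 6 (via fail)  emit P1@[40:40]
pos 41 'd': at 12
pos 42 'c': at 13  emit P4@[40:42]
pos 43 'a': at 7 (via fail)
pos 44 'a': at 7 (via fail)
pos 45 'a': at 7 (via fail)
pos 46 'd': at 1 (via fail)
pos 47 'c': at 10 (via fail)
pos 48 'd': at 11  emit P3@[47:48]
pos 49 'b': at 6 (via fail)  emit P1@[49:49]
pos 50 'd': at 12

Matches: [[2,1],[2,5],[3,1],[5,4],[10,1],[14,2],[14,3],[18,1],[18,5],[19,1],[21,4],[22,1],[24,3],[25,1],[27,4],[28,1],[29,1],[30,1],[32,4],[36,3],[40,1],[42,4],[48,3],[49,1]]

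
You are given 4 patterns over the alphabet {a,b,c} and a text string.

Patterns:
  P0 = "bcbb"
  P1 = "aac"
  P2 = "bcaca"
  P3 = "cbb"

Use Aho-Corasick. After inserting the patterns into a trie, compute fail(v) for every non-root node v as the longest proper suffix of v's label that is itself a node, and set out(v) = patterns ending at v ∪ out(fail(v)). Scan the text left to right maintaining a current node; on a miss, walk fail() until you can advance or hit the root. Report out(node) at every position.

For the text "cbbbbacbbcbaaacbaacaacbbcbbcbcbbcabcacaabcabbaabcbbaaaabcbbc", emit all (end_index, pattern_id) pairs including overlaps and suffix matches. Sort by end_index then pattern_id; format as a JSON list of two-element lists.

Build automaton:
Trie (insert patterns):
  0='ε' goto a→5 b→1 c→11
  1='b' goto c→2
  2='bc' goto a→8 b→3
  3='bcb' goto b→4
  4='bcbb' goto ·  [P0 ends]
  5='a' goto a→6
  6='aa' goto c→7
  7='aac' goto ·  [P1 ends]
  8='bca' goto c→9
  9='bcac' goto a→10
  10='bcaca' goto ·  [P2 ends]
  11='c' goto b→12
  12='cb' goto b→13
  13='cbb' goto ·  [P3 ends]

BFS fail/out derivation:
  fail(1) 'b': from fail(0)=0 chase 'b': 0 ⇒ 0;  out=∅∪out(0)=∅
  fail(5) 'a': from fail(0)=0 chase 'a': 0 ⇒ 0;  out=∅∪out(0)=∅
  fail(11) 'c': from fail(0)=0 chase 'c': 0 ⇒ 0;  out=∅∪out(0)=∅
  fail(2) 'bc': from fail(1)=0 chase 'c': 0 ⇒ 11;  out=∅∪out(11)=∅
  fail(6) 'aa': from fail(5)=0 chase 'a': 0 ⇒ 5;  out=∅∪out(5)=∅
  fail(12) 'cb': from fail(11)=0 chase 'b': 0 ⇒ 1;  out=∅∪out(1)=∅
  fail(3) 'bcb': from fail(2)=11 chase 'b': 11 ⇒ 12;  out=∅∪out(12)=∅
  fail(7) 'aac': from fail(6)=5 chase 'c': 5→0 ⇒ 11;  out={1}∪out(11)={1}
  fail(8) 'bca': from fail(2)=11 chase 'a': 11→0 ⇒ 5;  out=∅∪out(5)=∅
  fail(13) 'cbb': from fail(12)=1 chase 'b': 1→0 ⇒ 1;  out={3}∪out(1)={3}
  fail(4) 'bcbb': from fail(3)=12 chase 'b': 12 ⇒ 13;  out={0}∪out(13)={0,3}
  fail(9) 'bcac': from fail(8)=5 chase 'c': 5→0 ⇒ 11;  out=∅∪out(11)=∅
  fail(10) 'bcaca': from fail(9)=11 chase 'a': 11→0 ⇒ 5;  out={2}∪out(5)={2}

Run:
[0] read 'c'  n0⇒n11
[1] read 'b'  n11⇒n12
[2] read 'b'  n12⇒n13  → match P3@[0:2]
[3] read 'b'  n13⇒n1 (via fail)
[4] read 'b'  n1⇒n1 (via fail)
[5] read 'a'  n1⇒n5 (via fail)
[6] read 'c'  n5⇒n11 (via fail)
[7] read 'b'  n11⇒n12
[8] read 'b'  n12⇒n13  → match P3@[6:8]
[9] read 'c'  n13⇒n2 (via fail)
[10] read 'b'  n2⇒n3
[11] read 'a'  n3⇒n5 (via fail)
[12] read 'a'  n5⇒n6
[13] read 'a'  n6⇒n6 (via fail)
[14] read 'c'  n6⇒n7  → match P1@[12:14]
[15] read 'b'  n7⇒n12 (via fail)
[16] read 'a'  n12⇒n5 (via fail)
[17] read 'a'  n5⇒n6
[18] read 'c'  n6⇒n7  → match P1@[16:18]
[19] read 'a'  n7⇒n5 (via fail)
[20] read 'a'  n5⇒n6
[21] read 'c'  n6⇒n7  → match P1@[19:21]
[22] read 'b'  n7⇒n12 (via fail)
[23] read 'b'  n12⇒n13  → match P3@[21:23]
[24] read 'c'  n13⇒n2 (via fail)
[25] read 'b'  n2⇒n3
[26] read 'b'  n3⇒n4  → match P0@[23:26],P3@[24:26]
[27] read 'c'  n4⇒n2 (via fail)
[28] read 'b'  n2⇒n3
[29] read 'c'  n3⇒n2 (via fail)
[30] read 'b'  n2⇒n3
[31] read 'b'  n3⇒n4  → match P0@[28:31],P3@[29:31]
[32] read 'c'  n4⇒n2 (via fail)
[33] read 'a'  n2⇒n8
[34] read 'b'  n8⇒n1 (via fail)
[35] read 'c'  n1⇒n2
[36] read 'a'  n2⇒n8
[37] read 'c'  n8⇒n9
[38] read 'a'  n9⇒n10  → match P2@[34:38]
[39] read 'a'  n10⇒n6 (via fail)
[40] read 'b'  n6⇒n1 (via fail)
[41] read 'c'  n1⇒n2
[42] read 'a'  n2⇒n8
[43] read 'b'  n8⇒n1 (via fail)
[44] read 'b'  n1⇒n1 (via fail)
[45] read 'a'  n1⇒n5 (via fail)
[46] read 'a'  n5⇒n6
[47] read 'b'  n6⇒n1 (via fail)
[48] read 'c'  n1⇒n2
[49] read 'b'  n2⇒n3
[50] read 'b'  n3⇒n4  → match P0@[47:50],P3@[48:50]
[51] read 'a'  n4⇒n5 (via fail)
[52] read 'a'  n5⇒n6
[53] read 'a'  n6⇒n6 (via fail)
[54] read 'a'  n6⇒n6 (via fail)
[55] read 'b'  n6⇒n1 (via fail)
[56] read 'c'  n1⇒n2
[57] read 'b'  n2⇒n3
[58] read 'b'  n3⇒n4  → match P0@[55:58],P3@[56:58]
[59] read 'c'  n4⇒n2 (via fail)

Result: [[2,3],[8,3],[14,1],[18,1],[21,1],[23,3],[26,0],[26,3],[31,0],[31,3],[38,2],[50,0],[50,3],[58,0],[58,3]]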